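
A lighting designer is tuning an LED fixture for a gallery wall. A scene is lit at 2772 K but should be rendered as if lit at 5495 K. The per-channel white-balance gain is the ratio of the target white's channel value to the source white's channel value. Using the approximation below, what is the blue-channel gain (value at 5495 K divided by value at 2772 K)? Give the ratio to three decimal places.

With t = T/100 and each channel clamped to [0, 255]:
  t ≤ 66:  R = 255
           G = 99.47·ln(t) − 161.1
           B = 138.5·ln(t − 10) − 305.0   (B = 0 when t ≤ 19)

At 2772 K (t = 27.72):
  B = 138.5·ln(27.72 − 10) − 305.0 = 138.5·ln 17.72 − 305.0 = 138.5·2.8747 − 305.0 = 93.145.
At 5495 K (t = 54.95):
  B = 138.5·ln(54.95 − 10) − 305.0 = 138.5·ln 44.95 − 305.0 = 138.5·3.8056 − 305.0 = 222.069.
Gain = 222.069 / 93.145 = 2.3841 → 2.384.

2.384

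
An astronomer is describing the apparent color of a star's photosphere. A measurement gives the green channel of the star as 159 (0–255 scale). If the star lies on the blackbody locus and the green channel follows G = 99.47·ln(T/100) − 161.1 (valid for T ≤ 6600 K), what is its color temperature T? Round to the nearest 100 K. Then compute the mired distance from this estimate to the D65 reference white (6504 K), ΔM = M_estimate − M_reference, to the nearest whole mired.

ln t = (159 + 161.1) / 99.47 = 3.2181.
t = e^3.2181 = 24.980.
T = 100·t = 2498 K → 2500 K to the nearest 100 K.
M_estimate = 10⁶/2500 = 400.00; M_reference = 10⁶/6504 = 153.75.
ΔM = 400.00 − 153.75 = 246.25 → +246 mireds.

+246 mireds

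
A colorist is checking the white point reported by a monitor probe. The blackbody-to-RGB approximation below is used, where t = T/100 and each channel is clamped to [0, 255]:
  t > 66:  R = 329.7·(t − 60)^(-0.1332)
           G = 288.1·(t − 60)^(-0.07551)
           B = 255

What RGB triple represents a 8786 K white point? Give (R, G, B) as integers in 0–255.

t = 8786/100 = 87.86; the t > 66 branch applies.
R = 329.7·(87.86 − 60)^(-0.1332) = 329.7·27.86^(-0.1332) = 329.7·0.64199 = 211.664.
G = 288.1·(87.86 − 60)^(-0.07551) = 288.1·27.86^(-0.07551) = 288.1·0.77784 = 224.095.
B = 255 by definition for t > 66.
Rounded: (212, 224, 255).

(212, 224, 255)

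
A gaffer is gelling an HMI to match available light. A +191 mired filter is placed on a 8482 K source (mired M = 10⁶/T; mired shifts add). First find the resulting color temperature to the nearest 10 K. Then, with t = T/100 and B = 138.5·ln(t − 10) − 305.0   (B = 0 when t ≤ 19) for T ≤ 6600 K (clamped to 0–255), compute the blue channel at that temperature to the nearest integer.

126

M_in = 10⁶/8482 = 117.90; M_out = 117.90 + (+191) = 308.90.
T_out = 10⁶/308.90 = 3237.3 K → 3240 K; t = 32.4.
B = 138.5·ln(32.4 − 10) − 305.0 = 138.5·ln 22.4 − 305.0 = 138.5·3.1091 − 305.0 = 125.605.
Rounded: 126.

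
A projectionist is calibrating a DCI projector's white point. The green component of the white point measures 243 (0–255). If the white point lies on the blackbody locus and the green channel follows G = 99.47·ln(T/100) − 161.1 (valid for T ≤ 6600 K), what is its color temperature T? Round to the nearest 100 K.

5800 K

ln t = (243 + 161.1) / 99.47 = 4.0625.
t = e^4.0625 = 58.121.
T = 100·t = 5812 K → 5800 K to the nearest 100 K.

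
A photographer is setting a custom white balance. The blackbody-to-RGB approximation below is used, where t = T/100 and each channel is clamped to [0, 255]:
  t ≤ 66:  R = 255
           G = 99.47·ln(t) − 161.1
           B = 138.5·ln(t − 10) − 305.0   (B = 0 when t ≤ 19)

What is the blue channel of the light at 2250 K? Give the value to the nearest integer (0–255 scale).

45

t = 2250/100 = 22.5; the t ≤ 66 branch applies.
B = 138.5·ln(22.5 − 10) − 305.0 = 138.5·ln 12.5 − 305.0 = 138.5·2.5257 − 305.0 = 44.813.
Rounded: 45.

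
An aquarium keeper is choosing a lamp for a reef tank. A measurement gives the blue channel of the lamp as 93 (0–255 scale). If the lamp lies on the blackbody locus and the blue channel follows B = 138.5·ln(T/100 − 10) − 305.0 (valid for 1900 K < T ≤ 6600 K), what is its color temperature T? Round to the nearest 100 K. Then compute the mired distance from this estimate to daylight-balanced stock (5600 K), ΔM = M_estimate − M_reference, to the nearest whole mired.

ln(t − 10) = (93 + 305.0) / 138.5 = 2.8736.
t − 10 = e^2.8736 = 17.701, so t = 27.701.
T = 100·t = 2770 K → 2800 K to the nearest 100 K.
M_estimate = 10⁶/2800 = 357.14; M_reference = 10⁶/5600 = 178.57.
ΔM = 357.14 − 178.57 = 178.57 → +179 mireds.

+179 mireds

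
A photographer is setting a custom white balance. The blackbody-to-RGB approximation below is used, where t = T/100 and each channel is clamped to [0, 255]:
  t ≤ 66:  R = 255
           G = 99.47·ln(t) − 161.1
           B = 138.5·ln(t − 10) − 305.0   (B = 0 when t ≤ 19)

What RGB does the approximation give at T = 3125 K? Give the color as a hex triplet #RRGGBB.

#FFB576

t = 3125/100 = 31.25; the t ≤ 66 branch applies.
R = 255 by definition for t ≤ 66.
G = 99.47·ln 31.25 − 161.1 = 99.47·3.4420 − 161.1 = 181.278.
B = 138.5·ln(31.25 − 10) − 305.0 = 138.5·ln 21.25 − 305.0 = 138.5·3.0564 − 305.0 = 118.305.
Rounded: (255, 181, 118).
In hex: #FFB576.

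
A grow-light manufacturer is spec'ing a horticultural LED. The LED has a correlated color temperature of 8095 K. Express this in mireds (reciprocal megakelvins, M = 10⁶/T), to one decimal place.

123.5 mireds

M = 10⁶ / 8095 = 123.533 → 123.5 mireds.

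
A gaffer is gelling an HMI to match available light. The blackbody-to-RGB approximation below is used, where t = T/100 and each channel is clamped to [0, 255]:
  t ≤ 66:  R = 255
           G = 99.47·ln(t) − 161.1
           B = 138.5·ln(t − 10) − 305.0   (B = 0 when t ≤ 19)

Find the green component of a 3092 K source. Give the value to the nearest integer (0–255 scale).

180

t = 3092/100 = 30.92; the t ≤ 66 branch applies.
G = 99.47·ln 30.92 − 161.1 = 99.47·3.4314 − 161.1 = 180.222.
Rounded: 180.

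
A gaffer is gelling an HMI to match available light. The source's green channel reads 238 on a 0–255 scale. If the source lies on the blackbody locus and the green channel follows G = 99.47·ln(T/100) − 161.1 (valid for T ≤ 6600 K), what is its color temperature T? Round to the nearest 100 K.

5500 K

ln t = (238 + 161.1) / 99.47 = 4.0123.
t = e^4.0123 = 55.272.
T = 100·t = 5527 K → 5500 K to the nearest 100 K.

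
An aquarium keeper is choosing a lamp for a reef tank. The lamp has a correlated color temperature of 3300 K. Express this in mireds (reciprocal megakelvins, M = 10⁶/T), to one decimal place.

303.0 mireds

M = 10⁶ / 3300 = 303.030 → 303.0 mireds.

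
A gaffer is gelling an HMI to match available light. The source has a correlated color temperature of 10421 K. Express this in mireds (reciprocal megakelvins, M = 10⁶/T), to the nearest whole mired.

M = 10⁶ / 10421 = 95.960 → 96 mireds.

96 mireds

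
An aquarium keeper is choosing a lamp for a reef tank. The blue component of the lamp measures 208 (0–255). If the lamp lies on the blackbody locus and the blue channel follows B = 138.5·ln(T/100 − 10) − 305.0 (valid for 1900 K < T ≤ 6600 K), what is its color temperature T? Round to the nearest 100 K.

5100 K

ln(t − 10) = (208 + 305.0) / 138.5 = 3.7040.
t − 10 = e^3.7040 = 40.608, so t = 50.608.
T = 100·t = 5061 K → 5100 K to the nearest 100 K.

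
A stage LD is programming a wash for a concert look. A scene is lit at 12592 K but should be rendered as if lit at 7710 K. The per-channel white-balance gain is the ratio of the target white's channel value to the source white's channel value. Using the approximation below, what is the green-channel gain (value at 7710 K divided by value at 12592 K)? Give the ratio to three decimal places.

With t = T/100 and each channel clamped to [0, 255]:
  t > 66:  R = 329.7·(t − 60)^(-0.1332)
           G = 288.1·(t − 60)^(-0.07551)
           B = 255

At 12592 K (t = 125.92):
  G = 288.1·(125.92 − 60)^(-0.07551) = 288.1·65.92^(-0.07551) = 288.1·0.72886 = 209.985.
At 7710 K (t = 77.1):
  G = 288.1·(77.1 − 60)^(-0.07551) = 288.1·17.1^(-0.07551) = 288.1·0.80704 = 232.509.
Gain = 232.509 / 209.985 = 1.1073 → 1.107.

1.107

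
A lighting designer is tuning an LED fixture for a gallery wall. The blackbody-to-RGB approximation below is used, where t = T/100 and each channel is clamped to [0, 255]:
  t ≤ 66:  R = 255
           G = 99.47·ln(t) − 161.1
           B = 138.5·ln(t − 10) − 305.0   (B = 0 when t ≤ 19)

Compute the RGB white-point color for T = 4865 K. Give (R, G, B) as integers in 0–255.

(255, 225, 201)

t = 4865/100 = 48.65; the t ≤ 66 branch applies.
R = 255 by definition for t ≤ 66.
G = 99.47·ln 48.65 − 161.1 = 99.47·3.8847 − 161.1 = 225.306.
B = 138.5·ln(48.65 − 10) − 305.0 = 138.5·ln 38.65 − 305.0 = 138.5·3.6545 − 305.0 = 201.155.
Rounded: (255, 225, 201).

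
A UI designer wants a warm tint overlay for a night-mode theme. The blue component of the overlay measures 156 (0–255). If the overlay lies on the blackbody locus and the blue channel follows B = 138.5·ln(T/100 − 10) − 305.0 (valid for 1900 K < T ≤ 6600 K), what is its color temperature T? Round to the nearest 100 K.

ln(t − 10) = (156 + 305.0) / 138.5 = 3.3285.
t − 10 = e^3.3285 = 27.897, so t = 37.897.
T = 100·t = 3790 K → 3800 K to the nearest 100 K.

3800 K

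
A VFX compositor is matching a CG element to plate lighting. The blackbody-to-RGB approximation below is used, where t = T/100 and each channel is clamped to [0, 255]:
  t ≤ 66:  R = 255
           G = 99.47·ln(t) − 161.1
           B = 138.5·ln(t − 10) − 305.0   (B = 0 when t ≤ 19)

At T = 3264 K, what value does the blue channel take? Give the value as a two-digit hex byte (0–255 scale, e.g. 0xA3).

t = 3264/100 = 32.64; the t ≤ 66 branch applies.
B = 138.5·ln(32.64 − 10) − 305.0 = 138.5·ln 22.64 − 305.0 = 138.5·3.1197 − 305.0 = 127.081.
Rounded: 127; in hex, 0x7F.

0x7F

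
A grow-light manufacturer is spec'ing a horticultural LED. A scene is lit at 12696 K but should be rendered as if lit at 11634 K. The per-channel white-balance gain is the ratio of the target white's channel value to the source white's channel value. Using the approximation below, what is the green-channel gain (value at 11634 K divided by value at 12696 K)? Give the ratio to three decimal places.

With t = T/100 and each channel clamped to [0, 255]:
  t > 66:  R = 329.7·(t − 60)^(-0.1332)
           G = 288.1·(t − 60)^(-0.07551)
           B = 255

1.013

At 12696 K (t = 126.96):
  G = 288.1·(126.96 − 60)^(-0.07551) = 288.1·66.96^(-0.07551) = 288.1·0.72800 = 209.737.
At 11634 K (t = 116.34):
  G = 288.1·(116.34 − 60)^(-0.07551) = 288.1·56.34^(-0.07551) = 288.1·0.73756 = 212.490.
Gain = 212.490 / 209.737 = 1.0131 → 1.013.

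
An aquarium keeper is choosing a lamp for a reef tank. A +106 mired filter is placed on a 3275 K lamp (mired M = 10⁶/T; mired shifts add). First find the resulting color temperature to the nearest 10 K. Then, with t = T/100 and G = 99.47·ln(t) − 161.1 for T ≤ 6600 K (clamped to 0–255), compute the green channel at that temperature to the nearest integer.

156

M_in = 10⁶/3275 = 305.34; M_out = 305.34 + (+106) = 411.34.
T_out = 10⁶/411.34 = 2431.1 K → 2430 K; t = 24.3.
G = 99.47·ln 24.3 − 161.1 = 99.47·3.1905 − 161.1 = 156.257.
Rounded: 156.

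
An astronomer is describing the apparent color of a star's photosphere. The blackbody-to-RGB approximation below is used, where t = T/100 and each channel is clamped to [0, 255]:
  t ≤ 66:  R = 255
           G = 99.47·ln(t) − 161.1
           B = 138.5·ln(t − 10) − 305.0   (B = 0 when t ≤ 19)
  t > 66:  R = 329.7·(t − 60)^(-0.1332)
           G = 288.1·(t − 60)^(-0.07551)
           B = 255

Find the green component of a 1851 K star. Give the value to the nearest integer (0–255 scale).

t = 1851/100 = 18.51; the t ≤ 66 branch applies.
G = 99.47·ln 18.51 − 161.1 = 99.47·2.9183 − 161.1 = 129.184.
Rounded: 129.

129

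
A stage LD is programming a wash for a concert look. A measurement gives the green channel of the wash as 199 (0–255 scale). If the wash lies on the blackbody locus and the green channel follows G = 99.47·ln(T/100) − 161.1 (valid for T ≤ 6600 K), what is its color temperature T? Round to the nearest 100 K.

3700 K

ln t = (199 + 161.1) / 99.47 = 3.6202.
t = e^3.6202 = 37.345.
T = 100·t = 3734 K → 3700 K to the nearest 100 K.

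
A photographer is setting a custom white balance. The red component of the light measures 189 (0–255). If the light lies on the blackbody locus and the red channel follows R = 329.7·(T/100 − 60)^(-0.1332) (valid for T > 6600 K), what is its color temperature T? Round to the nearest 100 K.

(t − 60)^(-0.1332) = 189/329.7 = 0.57325.
t − 60 = 0.57325^(1/-0.1332) = 0.57325^(-7.508) = 65.199, so t = 125.199.
T = 100·t = 12520 K → 12500 K to the nearest 100 K.

12500 K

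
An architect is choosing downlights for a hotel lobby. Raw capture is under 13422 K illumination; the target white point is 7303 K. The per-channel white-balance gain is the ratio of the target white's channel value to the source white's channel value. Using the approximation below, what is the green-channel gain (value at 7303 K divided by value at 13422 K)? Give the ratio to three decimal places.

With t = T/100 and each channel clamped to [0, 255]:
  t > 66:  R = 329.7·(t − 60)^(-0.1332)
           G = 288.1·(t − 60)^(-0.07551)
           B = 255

1.140

At 13422 K (t = 134.22):
  G = 288.1·(134.22 − 60)^(-0.07551) = 288.1·74.22^(-0.07551) = 288.1·0.72237 = 208.113.
At 7303 K (t = 73.03):
  G = 288.1·(73.03 − 60)^(-0.07551) = 288.1·13.03^(-0.07551) = 288.1·0.82378 = 237.331.
Gain = 237.331 / 208.113 = 1.1404 → 1.140.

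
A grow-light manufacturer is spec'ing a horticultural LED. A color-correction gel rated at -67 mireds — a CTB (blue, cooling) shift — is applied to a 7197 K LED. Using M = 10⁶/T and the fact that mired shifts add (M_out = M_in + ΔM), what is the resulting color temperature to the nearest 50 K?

13900 K

M_in = 10⁶/7197 = 138.95 mireds.
M_out = 138.95 + (-67) = 71.95 mireds.
T_out = 10⁶/71.95 = 13899.2 K → 13900 K.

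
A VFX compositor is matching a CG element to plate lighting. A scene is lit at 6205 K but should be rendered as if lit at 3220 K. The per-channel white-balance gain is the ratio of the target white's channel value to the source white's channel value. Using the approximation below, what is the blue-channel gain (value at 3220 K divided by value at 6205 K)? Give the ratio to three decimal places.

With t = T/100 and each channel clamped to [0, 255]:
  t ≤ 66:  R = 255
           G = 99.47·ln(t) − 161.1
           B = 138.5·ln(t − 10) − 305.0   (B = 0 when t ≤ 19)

0.513

At 6205 K (t = 62.05):
  B = 138.5·ln(62.05 − 10) − 305.0 = 138.5·ln 52.05 − 305.0 = 138.5·3.9522 − 305.0 = 242.380.
At 3220 K (t = 32.2):
  B = 138.5·ln(32.2 − 10) − 305.0 = 138.5·ln 22.2 − 305.0 = 138.5·3.1001 − 305.0 = 124.363.
Gain = 124.363 / 242.380 = 0.5131 → 0.513.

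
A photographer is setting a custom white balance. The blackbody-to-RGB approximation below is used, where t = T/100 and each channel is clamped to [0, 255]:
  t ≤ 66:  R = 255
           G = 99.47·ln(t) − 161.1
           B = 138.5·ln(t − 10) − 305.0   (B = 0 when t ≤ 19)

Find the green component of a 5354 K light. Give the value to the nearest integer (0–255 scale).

235

t = 5354/100 = 53.54; the t ≤ 66 branch applies.
G = 99.47·ln 53.54 − 161.1 = 99.47·3.9804 − 161.1 = 234.833.
Rounded: 235.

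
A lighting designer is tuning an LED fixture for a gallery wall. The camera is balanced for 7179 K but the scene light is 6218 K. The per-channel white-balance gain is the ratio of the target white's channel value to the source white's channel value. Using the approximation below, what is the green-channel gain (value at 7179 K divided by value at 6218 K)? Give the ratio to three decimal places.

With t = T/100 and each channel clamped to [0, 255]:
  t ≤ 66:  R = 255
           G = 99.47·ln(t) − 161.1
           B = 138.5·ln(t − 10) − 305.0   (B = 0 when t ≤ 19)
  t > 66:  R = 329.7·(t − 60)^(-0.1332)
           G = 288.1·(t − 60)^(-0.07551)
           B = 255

At 6218 K (t = 62.18):
  G = 99.47·ln 62.18 − 161.1 = 99.47·4.1300 − 161.1 = 249.714.
At 7179 K (t = 71.79):
  G = 288.1·(71.79 − 60)^(-0.07551) = 288.1·11.79^(-0.07551) = 288.1·0.83002 = 239.130.
Gain = 239.130 / 249.714 = 0.9576 → 0.958.

0.958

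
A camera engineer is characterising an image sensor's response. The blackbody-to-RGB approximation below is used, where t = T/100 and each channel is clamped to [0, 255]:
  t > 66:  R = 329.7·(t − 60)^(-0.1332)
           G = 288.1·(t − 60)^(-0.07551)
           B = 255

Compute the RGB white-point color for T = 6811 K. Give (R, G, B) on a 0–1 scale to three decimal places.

t = 6811/100 = 68.11; the t > 66 branch applies.
R = 329.7·(68.11 − 60)^(-0.1332) = 329.7·8.11^(-0.1332) = 329.7·0.75669 = 249.481.
G = 288.1·(68.11 − 60)^(-0.07551) = 288.1·8.11^(-0.07551) = 288.1·0.85381 = 245.982.
B = 255 by definition for t > 66.
Dividing each by 255: (0.9784, 0.9646, 1.0000) → (0.978, 0.965, 1.000).

(0.978, 0.965, 1.000)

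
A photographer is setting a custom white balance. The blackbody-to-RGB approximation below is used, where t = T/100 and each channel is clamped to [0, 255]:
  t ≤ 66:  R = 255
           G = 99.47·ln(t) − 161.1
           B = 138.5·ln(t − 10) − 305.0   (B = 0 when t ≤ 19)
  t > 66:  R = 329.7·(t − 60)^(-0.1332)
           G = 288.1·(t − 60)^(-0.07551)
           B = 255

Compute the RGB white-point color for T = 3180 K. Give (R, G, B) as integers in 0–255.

(255, 183, 122)

t = 3180/100 = 31.8; the t ≤ 66 branch applies.
R = 255 by definition for t ≤ 66.
G = 99.47·ln 31.8 − 161.1 = 99.47·3.4595 − 161.1 = 183.013.
B = 138.5·ln(31.8 − 10) − 305.0 = 138.5·ln 21.8 − 305.0 = 138.5·3.0819 − 305.0 = 121.845.
Rounded: (255, 183, 122).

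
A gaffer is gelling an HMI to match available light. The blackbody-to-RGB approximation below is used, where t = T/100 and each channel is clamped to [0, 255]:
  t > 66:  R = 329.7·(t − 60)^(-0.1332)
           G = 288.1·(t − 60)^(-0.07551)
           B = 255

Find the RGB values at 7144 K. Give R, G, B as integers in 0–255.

t = 7144/100 = 71.44; the t > 66 branch applies.
R = 329.7·(71.44 − 60)^(-0.1332) = 329.7·11.44^(-0.1332) = 329.7·0.72280 = 238.307.
G = 288.1·(71.44 − 60)^(-0.07551) = 288.1·11.44^(-0.07551) = 288.1·0.83191 = 239.674.
B = 255 by definition for t > 66.
Rounded: (238, 240, 255).

R=238, G=240, B=255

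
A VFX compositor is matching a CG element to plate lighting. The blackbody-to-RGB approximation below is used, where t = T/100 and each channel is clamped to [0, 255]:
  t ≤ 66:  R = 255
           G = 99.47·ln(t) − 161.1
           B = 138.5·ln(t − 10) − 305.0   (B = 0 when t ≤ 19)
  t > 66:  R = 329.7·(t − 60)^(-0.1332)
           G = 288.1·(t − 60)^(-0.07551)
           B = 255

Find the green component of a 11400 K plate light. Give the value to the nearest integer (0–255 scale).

213

t = 11400/100 = 114; the t > 66 branch applies.
G = 288.1·(114 − 60)^(-0.07551) = 288.1·54^(-0.07551) = 288.1·0.73992 = 213.172.
Rounded: 213.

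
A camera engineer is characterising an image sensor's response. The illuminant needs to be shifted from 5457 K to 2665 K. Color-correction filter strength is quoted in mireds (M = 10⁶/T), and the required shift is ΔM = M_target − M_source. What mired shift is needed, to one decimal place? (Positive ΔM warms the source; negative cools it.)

+192.0 mireds

M_source = 10⁶/5457 = 183.251; M_target = 10⁶/2665 = 375.235.
ΔM = 375.235 − 183.251 = 191.984 → +192.0 mireds, a warming shift.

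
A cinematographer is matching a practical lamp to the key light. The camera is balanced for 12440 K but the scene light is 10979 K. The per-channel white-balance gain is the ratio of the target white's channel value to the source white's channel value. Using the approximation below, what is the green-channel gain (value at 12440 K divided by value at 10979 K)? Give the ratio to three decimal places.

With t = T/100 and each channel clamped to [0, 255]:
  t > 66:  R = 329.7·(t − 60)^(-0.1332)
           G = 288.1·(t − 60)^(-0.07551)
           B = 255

0.981

At 10979 K (t = 109.79):
  G = 288.1·(109.79 − 60)^(-0.07551) = 288.1·49.79^(-0.07551) = 288.1·0.74447 = 214.483.
At 12440 K (t = 124.4):
  G = 288.1·(124.4 − 60)^(-0.07551) = 288.1·64.4^(-0.07551) = 288.1·0.73015 = 210.356.
Gain = 210.356 / 214.483 = 0.9808 → 0.981.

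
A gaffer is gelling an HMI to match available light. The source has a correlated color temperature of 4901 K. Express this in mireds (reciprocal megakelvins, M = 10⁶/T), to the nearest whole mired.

204 mireds

M = 10⁶ / 4901 = 204.040 → 204 mireds.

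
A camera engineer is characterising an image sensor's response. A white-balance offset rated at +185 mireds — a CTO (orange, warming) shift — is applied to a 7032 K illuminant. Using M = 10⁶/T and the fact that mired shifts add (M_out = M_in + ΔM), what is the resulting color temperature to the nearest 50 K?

3050 K

M_in = 10⁶/7032 = 142.21 mireds.
M_out = 142.21 + (+185) = 327.21 mireds.
T_out = 10⁶/327.21 = 3056.2 K → 3050 K.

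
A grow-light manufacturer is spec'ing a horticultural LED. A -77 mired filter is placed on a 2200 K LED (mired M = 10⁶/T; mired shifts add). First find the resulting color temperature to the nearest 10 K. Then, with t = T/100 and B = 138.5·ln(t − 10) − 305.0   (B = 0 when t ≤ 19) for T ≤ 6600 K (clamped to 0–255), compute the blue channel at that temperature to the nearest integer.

M_in = 10⁶/2200 = 454.55; M_out = 454.55 + (-77) = 377.55.
T_out = 10⁶/377.55 = 2648.7 K → 2650 K; t = 26.5.
B = 138.5·ln(26.5 − 10) − 305.0 = 138.5·ln 16.5 − 305.0 = 138.5·2.8034 − 305.0 = 83.265.
Rounded: 83.

83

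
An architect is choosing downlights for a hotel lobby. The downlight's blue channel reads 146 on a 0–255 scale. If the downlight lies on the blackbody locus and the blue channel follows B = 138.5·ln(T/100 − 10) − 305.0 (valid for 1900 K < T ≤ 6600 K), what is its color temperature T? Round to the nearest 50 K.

ln(t − 10) = (146 + 305.0) / 138.5 = 3.2563.
t − 10 = e^3.2563 = 25.954, so t = 35.954.
T = 100·t = 3595 K → 3600 K to the nearest 50 K.

3600 K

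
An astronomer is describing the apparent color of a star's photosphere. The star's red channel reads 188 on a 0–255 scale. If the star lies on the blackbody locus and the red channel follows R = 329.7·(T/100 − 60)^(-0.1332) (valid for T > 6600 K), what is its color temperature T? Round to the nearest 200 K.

(t − 60)^(-0.1332) = 188/329.7 = 0.57022.
t − 60 = 0.57022^(1/-0.1332) = 0.57022^(-7.508) = 67.848, so t = 127.848.
T = 100·t = 12785 K → 12800 K to the nearest 200 K.

12800 K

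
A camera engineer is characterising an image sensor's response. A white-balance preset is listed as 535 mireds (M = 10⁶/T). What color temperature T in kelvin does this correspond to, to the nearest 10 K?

1870 K

T = 10⁶ / 535 = 1869.16 K → 1870 K.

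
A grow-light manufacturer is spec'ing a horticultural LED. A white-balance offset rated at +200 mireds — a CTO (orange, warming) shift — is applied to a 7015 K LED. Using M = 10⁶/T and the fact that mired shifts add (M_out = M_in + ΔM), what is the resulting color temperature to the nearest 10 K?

M_in = 10⁶/7015 = 142.55 mireds.
M_out = 142.55 + (+200) = 342.55 mireds.
T_out = 10⁶/342.55 = 2919.3 K → 2920 K.

2920 K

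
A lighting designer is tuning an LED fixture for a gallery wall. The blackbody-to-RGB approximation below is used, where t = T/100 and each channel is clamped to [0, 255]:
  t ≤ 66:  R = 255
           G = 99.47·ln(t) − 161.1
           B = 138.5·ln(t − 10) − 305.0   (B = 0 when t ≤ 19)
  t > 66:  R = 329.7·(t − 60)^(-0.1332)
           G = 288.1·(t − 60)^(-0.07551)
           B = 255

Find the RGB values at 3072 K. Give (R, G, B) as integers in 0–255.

(255, 180, 115)

t = 3072/100 = 30.72; the t ≤ 66 branch applies.
R = 255 by definition for t ≤ 66.
G = 99.47·ln 30.72 − 161.1 = 99.47·3.4249 − 161.1 = 179.576.
B = 138.5·ln(30.72 − 10) − 305.0 = 138.5·ln 20.72 − 305.0 = 138.5·3.0311 − 305.0 = 114.807.
Rounded: (255, 180, 115).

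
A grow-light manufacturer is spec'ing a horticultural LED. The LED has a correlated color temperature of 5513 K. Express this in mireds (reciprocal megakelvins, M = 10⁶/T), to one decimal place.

181.4 mireds

M = 10⁶ / 5513 = 181.389 → 181.4 mireds.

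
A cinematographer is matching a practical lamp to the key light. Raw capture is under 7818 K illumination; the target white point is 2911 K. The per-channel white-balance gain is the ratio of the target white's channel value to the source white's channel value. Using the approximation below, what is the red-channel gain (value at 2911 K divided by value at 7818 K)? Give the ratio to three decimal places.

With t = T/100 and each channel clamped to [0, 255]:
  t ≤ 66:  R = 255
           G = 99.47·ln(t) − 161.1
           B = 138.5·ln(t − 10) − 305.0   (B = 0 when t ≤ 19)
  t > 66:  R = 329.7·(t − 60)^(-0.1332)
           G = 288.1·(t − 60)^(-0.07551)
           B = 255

1.138

At 7818 K (t = 78.18):
  R = 329.7·(78.18 − 60)^(-0.1332) = 329.7·18.18^(-0.1332) = 329.7·0.67955 = 224.048.
At 2911 K (t = 29.11):
  R = 255 by definition for t ≤ 66.
Gain = 255.000 / 224.048 = 1.1381 → 1.138.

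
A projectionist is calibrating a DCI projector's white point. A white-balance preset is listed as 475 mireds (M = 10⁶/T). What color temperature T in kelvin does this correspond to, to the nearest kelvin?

2105 K

T = 10⁶ / 475 = 2105.26 K → 2105 K.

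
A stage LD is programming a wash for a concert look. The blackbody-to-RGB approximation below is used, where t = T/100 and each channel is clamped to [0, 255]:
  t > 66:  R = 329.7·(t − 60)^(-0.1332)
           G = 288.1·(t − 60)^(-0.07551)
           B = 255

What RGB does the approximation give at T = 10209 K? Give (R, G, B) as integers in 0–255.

t = 10209/100 = 102.09; the t > 66 branch applies.
R = 329.7·(102.09 − 60)^(-0.1332) = 329.7·42.09^(-0.1332) = 329.7·0.60766 = 200.345.
G = 288.1·(102.09 − 60)^(-0.07551) = 288.1·42.09^(-0.07551) = 288.1·0.75398 = 217.221.
B = 255 by definition for t > 66.
Rounded: (200, 217, 255).

(200, 217, 255)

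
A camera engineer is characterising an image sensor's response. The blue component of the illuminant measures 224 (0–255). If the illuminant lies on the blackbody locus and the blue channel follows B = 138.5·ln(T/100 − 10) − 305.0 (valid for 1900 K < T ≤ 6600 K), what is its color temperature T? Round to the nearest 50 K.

ln(t − 10) = (224 + 305.0) / 138.5 = 3.8195.
t − 10 = e^3.8195 = 45.581, so t = 55.581.
T = 100·t = 5558 K → 5550 K to the nearest 50 K.

5550 K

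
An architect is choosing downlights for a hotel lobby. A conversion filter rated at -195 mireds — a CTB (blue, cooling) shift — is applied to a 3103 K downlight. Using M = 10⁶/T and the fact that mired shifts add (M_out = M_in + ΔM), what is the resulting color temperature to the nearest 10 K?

7860 K

M_in = 10⁶/3103 = 322.27 mireds.
M_out = 322.27 + (-195) = 127.27 mireds.
T_out = 10⁶/127.27 = 7857.4 K → 7860 K.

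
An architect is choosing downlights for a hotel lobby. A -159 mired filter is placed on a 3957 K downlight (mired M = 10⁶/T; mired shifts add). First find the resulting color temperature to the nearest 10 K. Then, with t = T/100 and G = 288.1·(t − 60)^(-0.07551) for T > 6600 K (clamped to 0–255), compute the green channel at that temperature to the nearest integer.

M_in = 10⁶/3957 = 252.72; M_out = 252.72 + (-159) = 93.72.
T_out = 10⁶/93.72 = 10670.5 K → 10670 K; t = 106.7.
G = 288.1·(106.7 − 60)^(-0.07551) = 288.1·46.7^(-0.07551) = 288.1·0.74808 = 215.523.
Rounded: 216.

216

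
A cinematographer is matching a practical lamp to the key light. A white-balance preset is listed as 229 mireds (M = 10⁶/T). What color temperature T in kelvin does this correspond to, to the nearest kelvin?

4367 K

T = 10⁶ / 229 = 4366.81 K → 4367 K.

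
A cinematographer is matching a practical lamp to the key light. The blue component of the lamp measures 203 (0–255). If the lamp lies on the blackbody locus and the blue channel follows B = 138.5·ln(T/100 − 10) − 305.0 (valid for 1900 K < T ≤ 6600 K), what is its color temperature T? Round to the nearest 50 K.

ln(t − 10) = (203 + 305.0) / 138.5 = 3.6679.
t − 10 = e^3.6679 = 39.168, so t = 49.168.
T = 100·t = 4917 K → 4900 K to the nearest 50 K.

4900 K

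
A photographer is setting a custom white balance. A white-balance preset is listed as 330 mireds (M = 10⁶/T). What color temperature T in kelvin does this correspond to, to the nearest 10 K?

T = 10⁶ / 330 = 3030.30 K → 3030 K.

3030 K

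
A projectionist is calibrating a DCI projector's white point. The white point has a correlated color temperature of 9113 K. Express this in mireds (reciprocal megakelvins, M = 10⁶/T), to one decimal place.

M = 10⁶ / 9113 = 109.733 → 109.7 mireds.

109.7 mireds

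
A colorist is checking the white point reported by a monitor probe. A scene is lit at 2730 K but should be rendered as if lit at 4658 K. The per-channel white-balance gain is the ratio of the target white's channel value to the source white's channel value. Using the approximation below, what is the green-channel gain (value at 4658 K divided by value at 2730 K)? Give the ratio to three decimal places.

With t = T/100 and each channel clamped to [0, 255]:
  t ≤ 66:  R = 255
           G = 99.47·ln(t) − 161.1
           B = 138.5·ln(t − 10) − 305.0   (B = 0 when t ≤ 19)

1.317

At 2730 K (t = 27.3):
  G = 99.47·ln 27.3 − 161.1 = 99.47·3.3069 − 161.1 = 167.836.
At 4658 K (t = 46.58):
  G = 99.47·ln 46.58 − 161.1 = 99.47·3.8412 − 161.1 = 220.981.
Gain = 220.981 / 167.836 = 1.3167 → 1.317.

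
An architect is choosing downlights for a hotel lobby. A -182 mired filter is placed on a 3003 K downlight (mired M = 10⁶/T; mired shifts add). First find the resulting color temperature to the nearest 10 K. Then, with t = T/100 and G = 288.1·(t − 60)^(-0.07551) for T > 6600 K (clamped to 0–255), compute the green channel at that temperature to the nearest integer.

M_in = 10⁶/3003 = 333.00; M_out = 333.00 + (-182) = 151.00.
T_out = 10⁶/151.00 = 6622.5 K → 6620 K; t = 66.2.
G = 288.1·(66.2 − 60)^(-0.07551) = 288.1·6.2^(-0.07551) = 288.1·0.87130 = 251.021.
Rounded: 251.

251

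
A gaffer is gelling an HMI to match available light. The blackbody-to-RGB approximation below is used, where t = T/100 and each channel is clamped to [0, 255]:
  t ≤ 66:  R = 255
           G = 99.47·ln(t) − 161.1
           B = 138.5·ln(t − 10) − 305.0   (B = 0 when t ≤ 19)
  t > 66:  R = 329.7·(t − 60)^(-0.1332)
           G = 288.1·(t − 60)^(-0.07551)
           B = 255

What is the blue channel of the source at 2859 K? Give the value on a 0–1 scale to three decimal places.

0.391

t = 2859/100 = 28.59; the t ≤ 66 branch applies.
B = 138.5·ln(28.59 − 10) − 305.0 = 138.5·ln 18.59 − 305.0 = 138.5·2.9226 − 305.0 = 99.783.
On a 0–1 scale: 99.783/255 = 0.3913 → 0.391.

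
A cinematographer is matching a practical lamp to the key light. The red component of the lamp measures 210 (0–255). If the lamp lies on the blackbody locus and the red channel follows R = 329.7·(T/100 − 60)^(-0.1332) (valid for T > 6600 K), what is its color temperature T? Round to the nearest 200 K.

9000 K

(t − 60)^(-0.1332) = 210/329.7 = 0.63694.
t − 60 = 0.63694^(1/-0.1332) = 0.63694^(-7.508) = 29.561, so t = 89.561.
T = 100·t = 8956 K → 9000 K to the nearest 200 K.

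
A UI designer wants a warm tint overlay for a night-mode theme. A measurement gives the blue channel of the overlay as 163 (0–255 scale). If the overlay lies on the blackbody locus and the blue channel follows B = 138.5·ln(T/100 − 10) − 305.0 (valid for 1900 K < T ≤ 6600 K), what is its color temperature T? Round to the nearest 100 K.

ln(t − 10) = (163 + 305.0) / 138.5 = 3.3791.
t − 10 = e^3.3791 = 29.343, so t = 39.343.
T = 100·t = 3934 K → 3900 K to the nearest 100 K.

3900 K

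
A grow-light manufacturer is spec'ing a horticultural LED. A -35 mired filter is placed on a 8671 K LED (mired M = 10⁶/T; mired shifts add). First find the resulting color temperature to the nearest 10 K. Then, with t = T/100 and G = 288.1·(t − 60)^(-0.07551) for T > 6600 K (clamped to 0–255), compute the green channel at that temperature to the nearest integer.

M_in = 10⁶/8671 = 115.33; M_out = 115.33 + (-35) = 80.33.
T_out = 10⁶/80.33 = 12449.1 K → 12450 K; t = 124.5.
G = 288.1·(124.5 − 60)^(-0.07551) = 288.1·64.5^(-0.07551) = 288.1·0.73006 = 210.331.
Rounded: 210.

210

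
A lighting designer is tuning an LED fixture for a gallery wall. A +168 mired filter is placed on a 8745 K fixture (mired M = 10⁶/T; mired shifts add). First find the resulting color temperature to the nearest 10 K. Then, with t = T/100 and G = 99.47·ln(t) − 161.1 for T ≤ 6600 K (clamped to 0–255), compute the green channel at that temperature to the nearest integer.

194

M_in = 10⁶/8745 = 114.35; M_out = 114.35 + (+168) = 282.35.
T_out = 10⁶/282.35 = 3541.7 K → 3540 K; t = 35.4.
G = 99.47·ln 35.4 − 161.1 = 99.47·3.5667 − 161.1 = 193.681.
Rounded: 194.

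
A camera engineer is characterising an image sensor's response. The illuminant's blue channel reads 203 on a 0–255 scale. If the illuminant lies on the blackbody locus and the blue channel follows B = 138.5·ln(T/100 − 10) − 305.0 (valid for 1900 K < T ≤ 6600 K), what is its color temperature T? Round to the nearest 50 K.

4900 K

ln(t − 10) = (203 + 305.0) / 138.5 = 3.6679.
t − 10 = e^3.6679 = 39.168, so t = 49.168.
T = 100·t = 4917 K → 4900 K to the nearest 50 K.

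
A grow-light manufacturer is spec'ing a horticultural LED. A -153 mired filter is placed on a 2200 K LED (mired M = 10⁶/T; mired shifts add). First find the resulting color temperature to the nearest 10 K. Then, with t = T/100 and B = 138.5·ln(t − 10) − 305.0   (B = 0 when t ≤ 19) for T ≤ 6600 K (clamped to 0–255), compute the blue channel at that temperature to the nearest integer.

130

M_in = 10⁶/2200 = 454.55; M_out = 454.55 + (-153) = 301.55.
T_out = 10⁶/301.55 = 3316.2 K → 3320 K; t = 33.2.
B = 138.5·ln(33.2 − 10) − 305.0 = 138.5·ln 23.2 − 305.0 = 138.5·3.1442 − 305.0 = 130.465.
Rounded: 130.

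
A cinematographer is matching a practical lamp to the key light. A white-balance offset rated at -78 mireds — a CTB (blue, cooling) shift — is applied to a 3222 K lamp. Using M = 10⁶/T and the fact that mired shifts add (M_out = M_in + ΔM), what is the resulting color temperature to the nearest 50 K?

M_in = 10⁶/3222 = 310.37 mireds.
M_out = 310.37 + (-78) = 232.37 mireds.
T_out = 10⁶/232.37 = 4303.6 K → 4300 K.

4300 K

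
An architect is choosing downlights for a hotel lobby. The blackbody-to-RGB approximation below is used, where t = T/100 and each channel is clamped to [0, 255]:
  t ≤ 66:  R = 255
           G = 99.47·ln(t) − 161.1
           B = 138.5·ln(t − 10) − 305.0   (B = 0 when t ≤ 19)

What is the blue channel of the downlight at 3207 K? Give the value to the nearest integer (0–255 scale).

t = 3207/100 = 32.07; the t ≤ 66 branch applies.
B = 138.5·ln(32.07 − 10) − 305.0 = 138.5·ln 22.07 − 305.0 = 138.5·3.0942 − 305.0 = 123.549.
Rounded: 124.

124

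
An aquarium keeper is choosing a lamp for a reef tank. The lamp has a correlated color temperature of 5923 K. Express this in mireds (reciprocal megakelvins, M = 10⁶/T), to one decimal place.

M = 10⁶ / 5923 = 168.833 → 168.8 mireds.

168.8 mireds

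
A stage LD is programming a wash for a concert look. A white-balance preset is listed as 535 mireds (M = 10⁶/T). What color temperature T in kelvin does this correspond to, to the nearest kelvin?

T = 10⁶ / 535 = 1869.16 K → 1869 K.

1869 K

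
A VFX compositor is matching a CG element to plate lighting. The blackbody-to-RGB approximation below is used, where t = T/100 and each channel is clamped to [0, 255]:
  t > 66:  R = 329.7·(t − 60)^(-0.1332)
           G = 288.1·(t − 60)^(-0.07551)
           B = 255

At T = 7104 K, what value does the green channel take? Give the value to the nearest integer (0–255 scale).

240

t = 7104/100 = 71.04; the t > 66 branch applies.
G = 288.1·(71.04 − 60)^(-0.07551) = 288.1·11.04^(-0.07551) = 288.1·0.83415 = 240.319.
Rounded: 240.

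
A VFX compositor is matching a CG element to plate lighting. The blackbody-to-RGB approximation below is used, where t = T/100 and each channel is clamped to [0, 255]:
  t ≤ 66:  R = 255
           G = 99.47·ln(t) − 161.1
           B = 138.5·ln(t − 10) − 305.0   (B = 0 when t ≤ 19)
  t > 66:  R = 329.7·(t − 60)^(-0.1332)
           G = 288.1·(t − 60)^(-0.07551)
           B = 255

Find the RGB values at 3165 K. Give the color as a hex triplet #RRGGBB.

t = 3165/100 = 31.65; the t ≤ 66 branch applies.
R = 255 by definition for t ≤ 66.
G = 99.47·ln 31.65 − 161.1 = 99.47·3.4547 − 161.1 = 182.543.
B = 138.5·ln(31.65 − 10) − 305.0 = 138.5·ln 21.65 − 305.0 = 138.5·3.0750 − 305.0 = 120.888.
Rounded: (255, 183, 121).
In hex: #FFB779.

#FFB779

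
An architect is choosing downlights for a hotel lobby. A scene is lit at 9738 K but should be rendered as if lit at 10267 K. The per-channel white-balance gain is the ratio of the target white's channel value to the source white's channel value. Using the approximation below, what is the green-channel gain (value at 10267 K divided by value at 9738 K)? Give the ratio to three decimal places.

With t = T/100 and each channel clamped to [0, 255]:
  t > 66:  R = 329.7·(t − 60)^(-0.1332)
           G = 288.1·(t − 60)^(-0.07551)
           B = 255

0.990

At 9738 K (t = 97.38):
  G = 288.1·(97.38 − 60)^(-0.07551) = 288.1·37.38^(-0.07551) = 288.1·0.76076 = 219.176.
At 10267 K (t = 102.67):
  G = 288.1·(102.67 − 60)^(-0.07551) = 288.1·42.67^(-0.07551) = 288.1·0.75320 = 216.996.
Gain = 216.996 / 219.176 = 0.9901 → 0.990.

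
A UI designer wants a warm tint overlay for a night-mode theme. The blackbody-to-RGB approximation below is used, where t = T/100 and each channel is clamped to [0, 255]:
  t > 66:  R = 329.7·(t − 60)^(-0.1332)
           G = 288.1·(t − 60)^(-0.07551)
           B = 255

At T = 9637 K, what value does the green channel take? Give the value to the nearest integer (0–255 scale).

t = 9637/100 = 96.37; the t > 66 branch applies.
G = 288.1·(96.37 − 60)^(-0.07551) = 288.1·36.37^(-0.07551) = 288.1·0.76234 = 219.630.
Rounded: 220.

220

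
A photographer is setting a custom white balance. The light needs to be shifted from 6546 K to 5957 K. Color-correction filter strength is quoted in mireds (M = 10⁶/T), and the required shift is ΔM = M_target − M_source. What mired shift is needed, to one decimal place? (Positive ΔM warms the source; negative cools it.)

+15.1 mireds

M_source = 10⁶/6546 = 152.765; M_target = 10⁶/5957 = 167.870.
ΔM = 167.870 − 152.765 = 15.105 → +15.1 mireds, a warming shift.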